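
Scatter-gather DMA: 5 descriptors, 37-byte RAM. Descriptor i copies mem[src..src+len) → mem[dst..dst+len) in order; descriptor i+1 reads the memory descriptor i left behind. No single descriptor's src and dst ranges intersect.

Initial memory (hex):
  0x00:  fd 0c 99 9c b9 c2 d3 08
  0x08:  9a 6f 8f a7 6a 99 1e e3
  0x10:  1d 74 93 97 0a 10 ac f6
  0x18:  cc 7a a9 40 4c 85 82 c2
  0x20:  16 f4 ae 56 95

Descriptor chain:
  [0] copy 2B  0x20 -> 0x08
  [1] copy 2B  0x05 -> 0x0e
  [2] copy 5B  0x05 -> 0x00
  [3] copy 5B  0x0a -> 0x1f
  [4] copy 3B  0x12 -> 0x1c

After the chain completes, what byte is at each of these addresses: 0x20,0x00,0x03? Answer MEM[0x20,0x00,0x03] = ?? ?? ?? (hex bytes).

MEM[0x20,0x00,0x03] = a7 c2 16

D0: mem[0x08..0x09] <- [16 f4]
D1: mem[0x0e..0x0f] <- [c2 d3]
D2: mem[0x00..0x04] <- [c2 d3 08 16 f4]
D3: mem[0x1f..0x23] <- [8f a7 6a 99 c2]
D4: mem[0x1c..0x1e] <- [93 97 0a]
query mem[0x20]=0xa7, mem[0x00]=0xc2, mem[0x03]=0x16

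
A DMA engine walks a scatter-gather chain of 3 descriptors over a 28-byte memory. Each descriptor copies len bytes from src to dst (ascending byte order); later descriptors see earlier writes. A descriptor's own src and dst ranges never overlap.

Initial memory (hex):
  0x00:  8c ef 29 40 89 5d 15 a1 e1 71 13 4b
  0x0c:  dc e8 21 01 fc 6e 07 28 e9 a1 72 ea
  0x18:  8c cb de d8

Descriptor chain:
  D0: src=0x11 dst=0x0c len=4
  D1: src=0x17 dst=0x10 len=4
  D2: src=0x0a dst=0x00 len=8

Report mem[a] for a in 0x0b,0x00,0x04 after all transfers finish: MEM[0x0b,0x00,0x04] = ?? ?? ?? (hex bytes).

D0: mem[0x0c..0x0f] <- [6e 07 28 e9]
D1: mem[0x10..0x13] <- [ea 8c cb de]
D2: mem[0x00..0x07] <- [13 4b 6e 07 28 e9 ea 8c]
query mem[0x0b]=0x4b, mem[0x00]=0x13, mem[0x04]=0x28

MEM[0x0b,0x00,0x04] = 4b 13 28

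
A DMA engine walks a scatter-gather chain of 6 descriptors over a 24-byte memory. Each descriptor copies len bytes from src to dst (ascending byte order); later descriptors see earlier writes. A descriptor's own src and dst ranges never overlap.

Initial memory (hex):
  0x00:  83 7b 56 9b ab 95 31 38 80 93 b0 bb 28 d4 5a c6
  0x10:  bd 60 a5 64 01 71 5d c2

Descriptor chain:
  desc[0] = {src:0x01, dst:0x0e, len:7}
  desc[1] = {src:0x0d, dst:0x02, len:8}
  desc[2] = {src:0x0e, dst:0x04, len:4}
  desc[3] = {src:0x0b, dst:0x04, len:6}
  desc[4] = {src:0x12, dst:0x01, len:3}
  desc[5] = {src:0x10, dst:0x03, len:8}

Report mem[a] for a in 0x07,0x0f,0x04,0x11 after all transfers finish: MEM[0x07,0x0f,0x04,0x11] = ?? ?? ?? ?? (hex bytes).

MEM[0x07,0x0f,0x04,0x11] = 38 56 ab ab

  after D0: wrote 7B at 0x0e = 7b569bab953138
  after D1: wrote 8B at 0x02 = d47b569bab953138
  after D2: wrote 4B at 0x04 = 7b569bab
  after D3: wrote 6B at 0x04 = bb28d47b569b
  after D4: wrote 3B at 0x01 = 953138
  after D5: wrote 8B at 0x03 = 9bab953138715dc2
query mem[0x07]=0x38, mem[0x0f]=0x56, mem[0x04]=0xab, mem[0x11]=0xab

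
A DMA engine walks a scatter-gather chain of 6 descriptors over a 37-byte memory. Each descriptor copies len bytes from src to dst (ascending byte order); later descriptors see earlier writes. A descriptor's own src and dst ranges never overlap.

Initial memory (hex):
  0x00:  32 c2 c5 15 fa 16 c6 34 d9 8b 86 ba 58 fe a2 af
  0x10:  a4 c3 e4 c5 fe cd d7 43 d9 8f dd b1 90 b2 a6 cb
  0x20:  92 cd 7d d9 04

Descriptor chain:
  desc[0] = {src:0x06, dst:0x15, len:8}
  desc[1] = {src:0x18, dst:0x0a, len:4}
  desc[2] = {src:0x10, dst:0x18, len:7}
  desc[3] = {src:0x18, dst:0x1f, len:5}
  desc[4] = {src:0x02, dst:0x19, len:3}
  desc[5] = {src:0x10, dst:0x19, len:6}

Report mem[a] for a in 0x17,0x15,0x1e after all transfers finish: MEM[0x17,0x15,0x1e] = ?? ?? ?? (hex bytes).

D0: mem[0x15..0x1c] <- [c6 34 d9 8b 86 ba 58 fe]
D1: mem[0x0a..0x0d] <- [8b 86 ba 58]
D2: mem[0x18..0x1e] <- [a4 c3 e4 c5 fe c6 34]
D3: mem[0x1f..0x23] <- [a4 c3 e4 c5 fe]
D4: mem[0x19..0x1b] <- [c5 15 fa]
D5: mem[0x19..0x1e] <- [a4 c3 e4 c5 fe c6]
query mem[0x17]=0xd9, mem[0x15]=0xc6, mem[0x1e]=0xc6

MEM[0x17,0x15,0x1e] = d9 c6 c6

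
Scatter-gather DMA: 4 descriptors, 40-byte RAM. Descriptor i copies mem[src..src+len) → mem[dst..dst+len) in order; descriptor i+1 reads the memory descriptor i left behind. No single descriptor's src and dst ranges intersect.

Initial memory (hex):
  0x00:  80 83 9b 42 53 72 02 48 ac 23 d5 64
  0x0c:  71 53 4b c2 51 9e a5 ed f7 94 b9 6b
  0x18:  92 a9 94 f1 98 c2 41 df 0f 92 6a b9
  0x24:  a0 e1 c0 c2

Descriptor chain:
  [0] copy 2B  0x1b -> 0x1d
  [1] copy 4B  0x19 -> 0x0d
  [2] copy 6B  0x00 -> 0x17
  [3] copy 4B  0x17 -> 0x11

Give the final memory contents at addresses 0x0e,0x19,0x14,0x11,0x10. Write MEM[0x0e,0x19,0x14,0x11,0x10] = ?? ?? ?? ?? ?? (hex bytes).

MEM[0x0e,0x19,0x14,0x11,0x10] = 94 9b 42 80 98

[0] 0x1b->0x1d len=2 : f1 98
[1] 0x19->0x0d len=4 : a9 94 f1 98
[2] 0x00->0x17 len=6 : 80 83 9b 42 53 72
[3] 0x17->0x11 len=4 : 80 83 9b 42
query mem[0x0e]=0x94, mem[0x19]=0x9b, mem[0x14]=0x42, mem[0x11]=0x80, mem[0x10]=0x98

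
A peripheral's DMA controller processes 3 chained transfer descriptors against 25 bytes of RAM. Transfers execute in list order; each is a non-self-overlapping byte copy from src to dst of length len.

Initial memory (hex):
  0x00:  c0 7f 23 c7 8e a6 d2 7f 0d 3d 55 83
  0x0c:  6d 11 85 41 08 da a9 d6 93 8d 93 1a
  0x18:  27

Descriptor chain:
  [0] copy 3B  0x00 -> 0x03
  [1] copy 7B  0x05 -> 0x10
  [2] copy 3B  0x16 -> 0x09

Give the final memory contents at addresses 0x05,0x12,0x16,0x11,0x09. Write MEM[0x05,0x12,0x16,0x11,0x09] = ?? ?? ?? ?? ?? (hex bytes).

MEM[0x05,0x12,0x16,0x11,0x09] = 23 7f 83 d2 83

D0: mem[0x03..0x05] <- [c0 7f 23]
D1: mem[0x10..0x16] <- [23 d2 7f 0d 3d 55 83]
D2: mem[0x09..0x0b] <- [83 1a 27]
query mem[0x05]=0x23, mem[0x12]=0x7f, mem[0x16]=0x83, mem[0x11]=0xd2, mem[0x09]=0x83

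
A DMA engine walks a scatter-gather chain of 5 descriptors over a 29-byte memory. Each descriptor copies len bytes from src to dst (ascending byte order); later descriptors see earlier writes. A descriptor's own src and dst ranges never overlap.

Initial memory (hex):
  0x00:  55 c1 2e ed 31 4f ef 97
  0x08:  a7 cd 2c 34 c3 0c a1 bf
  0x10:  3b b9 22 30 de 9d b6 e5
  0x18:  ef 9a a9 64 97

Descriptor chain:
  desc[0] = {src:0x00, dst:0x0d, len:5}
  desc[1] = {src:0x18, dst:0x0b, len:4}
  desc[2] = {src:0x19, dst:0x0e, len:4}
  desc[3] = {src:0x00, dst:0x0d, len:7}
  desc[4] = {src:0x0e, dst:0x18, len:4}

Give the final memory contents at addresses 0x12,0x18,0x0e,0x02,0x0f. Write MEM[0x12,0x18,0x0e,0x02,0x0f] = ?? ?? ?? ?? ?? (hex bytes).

MEM[0x12,0x18,0x0e,0x02,0x0f] = 4f c1 c1 2e 2e

#0 dst[0x0d+5] := {0x55,0xc1,0x2e,0xed,0x31}
#1 dst[0x0b+4] := {0xef,0x9a,0xa9,0x64}
#2 dst[0x0e+4] := {0x9a,0xa9,0x64,0x97}
#3 dst[0x0d+7] := {0x55,0xc1,0x2e,0xed,0x31,0x4f,0xef}
#4 dst[0x18+4] := {0xc1,0x2e,0xed,0x31}
query mem[0x12]=0x4f, mem[0x18]=0xc1, mem[0x0e]=0xc1, mem[0x02]=0x2e, mem[0x0f]=0x2e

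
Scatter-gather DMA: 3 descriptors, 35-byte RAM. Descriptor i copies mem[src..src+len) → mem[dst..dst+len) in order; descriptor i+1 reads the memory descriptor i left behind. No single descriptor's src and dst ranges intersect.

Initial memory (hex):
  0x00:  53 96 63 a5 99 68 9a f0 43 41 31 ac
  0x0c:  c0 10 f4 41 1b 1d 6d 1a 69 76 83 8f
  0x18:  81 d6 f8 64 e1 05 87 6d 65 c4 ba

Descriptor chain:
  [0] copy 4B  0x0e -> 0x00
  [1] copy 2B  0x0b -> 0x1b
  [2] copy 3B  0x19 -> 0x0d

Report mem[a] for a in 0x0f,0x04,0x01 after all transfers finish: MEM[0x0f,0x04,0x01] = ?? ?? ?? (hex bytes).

D0: mem[0x00..0x03] <- [f4 41 1b 1d]
D1: mem[0x1b..0x1c] <- [ac c0]
D2: mem[0x0d..0x0f] <- [d6 f8 ac]
query mem[0x0f]=0xac, mem[0x04]=0x99, mem[0x01]=0x41

MEM[0x0f,0x04,0x01] = ac 99 41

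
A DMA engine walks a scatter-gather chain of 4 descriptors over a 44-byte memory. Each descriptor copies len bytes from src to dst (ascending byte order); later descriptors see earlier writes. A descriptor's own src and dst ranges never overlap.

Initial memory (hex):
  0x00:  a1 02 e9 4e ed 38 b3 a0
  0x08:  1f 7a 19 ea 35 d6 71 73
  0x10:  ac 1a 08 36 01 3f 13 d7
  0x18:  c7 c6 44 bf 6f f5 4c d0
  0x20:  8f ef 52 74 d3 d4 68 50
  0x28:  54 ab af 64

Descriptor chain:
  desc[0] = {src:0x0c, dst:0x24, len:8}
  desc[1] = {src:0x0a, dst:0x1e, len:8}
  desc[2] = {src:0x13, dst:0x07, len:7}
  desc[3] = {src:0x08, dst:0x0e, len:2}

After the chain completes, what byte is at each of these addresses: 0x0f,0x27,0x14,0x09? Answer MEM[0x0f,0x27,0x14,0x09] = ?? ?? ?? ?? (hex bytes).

MEM[0x0f,0x27,0x14,0x09] = 3f 73 01 3f

#0 dst[0x24+8] := {0x35,0xd6,0x71,0x73,0xac,0x1a,0x08,0x36}
#1 dst[0x1e+8] := {0x19,0xea,0x35,0xd6,0x71,0x73,0xac,0x1a}
#2 dst[0x07+7] := {0x36,0x01,0x3f,0x13,0xd7,0xc7,0xc6}
#3 dst[0x0e+2] := {0x01,0x3f}
query mem[0x0f]=0x3f, mem[0x27]=0x73, mem[0x14]=0x01, mem[0x09]=0x3f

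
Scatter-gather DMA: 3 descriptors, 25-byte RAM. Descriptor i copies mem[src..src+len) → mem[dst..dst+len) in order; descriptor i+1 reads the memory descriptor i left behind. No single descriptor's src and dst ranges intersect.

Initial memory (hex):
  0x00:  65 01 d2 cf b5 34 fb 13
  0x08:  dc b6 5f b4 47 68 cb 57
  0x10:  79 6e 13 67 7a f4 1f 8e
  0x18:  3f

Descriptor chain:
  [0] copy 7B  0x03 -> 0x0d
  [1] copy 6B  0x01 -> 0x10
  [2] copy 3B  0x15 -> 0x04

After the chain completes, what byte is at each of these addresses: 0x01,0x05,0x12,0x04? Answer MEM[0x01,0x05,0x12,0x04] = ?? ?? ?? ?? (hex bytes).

MEM[0x01,0x05,0x12,0x04] = 01 1f cf fb

#0 dst[0x0d+7] := {0xcf,0xb5,0x34,0xfb,0x13,0xdc,0xb6}
#1 dst[0x10+6] := {0x01,0xd2,0xcf,0xb5,0x34,0xfb}
#2 dst[0x04+3] := {0xfb,0x1f,0x8e}
query mem[0x01]=0x01, mem[0x05]=0x1f, mem[0x12]=0xcf, mem[0x04]=0xfb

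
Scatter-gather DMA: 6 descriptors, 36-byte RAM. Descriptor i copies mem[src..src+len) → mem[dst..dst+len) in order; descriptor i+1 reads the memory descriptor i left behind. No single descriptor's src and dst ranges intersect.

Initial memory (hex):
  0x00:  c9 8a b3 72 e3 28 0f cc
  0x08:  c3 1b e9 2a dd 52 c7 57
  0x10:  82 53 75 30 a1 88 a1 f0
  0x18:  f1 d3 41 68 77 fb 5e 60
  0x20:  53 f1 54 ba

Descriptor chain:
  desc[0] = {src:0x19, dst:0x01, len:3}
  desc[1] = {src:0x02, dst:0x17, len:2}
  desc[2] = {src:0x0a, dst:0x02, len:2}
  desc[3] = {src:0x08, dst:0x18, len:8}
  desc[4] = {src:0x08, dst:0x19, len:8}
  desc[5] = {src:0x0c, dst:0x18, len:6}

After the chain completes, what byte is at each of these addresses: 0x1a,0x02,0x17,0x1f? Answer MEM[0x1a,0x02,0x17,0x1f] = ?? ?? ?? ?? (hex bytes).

D0: mem[0x01..0x03] <- [d3 41 68]
D1: mem[0x17..0x18] <- [41 68]
D2: mem[0x02..0x03] <- [e9 2a]
D3: mem[0x18..0x1f] <- [c3 1b e9 2a dd 52 c7 57]
D4: mem[0x19..0x20] <- [c3 1b e9 2a dd 52 c7 57]
D5: mem[0x18..0x1d] <- [dd 52 c7 57 82 53]
query mem[0x1a]=0xc7, mem[0x02]=0xe9, mem[0x17]=0x41, mem[0x1f]=0xc7

MEM[0x1a,0x02,0x17,0x1f] = c7 e9 41 c7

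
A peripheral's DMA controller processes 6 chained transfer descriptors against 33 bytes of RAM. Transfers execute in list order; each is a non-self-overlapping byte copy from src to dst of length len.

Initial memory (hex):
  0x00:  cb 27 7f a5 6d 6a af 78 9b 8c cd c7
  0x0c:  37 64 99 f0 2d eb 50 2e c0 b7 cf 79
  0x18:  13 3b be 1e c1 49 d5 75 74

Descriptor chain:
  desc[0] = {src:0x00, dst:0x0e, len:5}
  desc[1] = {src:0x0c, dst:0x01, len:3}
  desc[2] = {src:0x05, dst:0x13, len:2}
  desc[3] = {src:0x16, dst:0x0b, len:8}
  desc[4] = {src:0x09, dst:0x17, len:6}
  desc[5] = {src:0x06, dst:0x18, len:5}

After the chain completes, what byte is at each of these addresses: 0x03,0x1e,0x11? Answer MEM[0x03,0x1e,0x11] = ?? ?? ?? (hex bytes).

MEM[0x03,0x1e,0x11] = cb d5 c1

[0] 0x00->0x0e len=5 : cb 27 7f a5 6d
[1] 0x0c->0x01 len=3 : 37 64 cb
[2] 0x05->0x13 len=2 : 6a af
[3] 0x16->0x0b len=8 : cf 79 13 3b be 1e c1 49
[4] 0x09->0x17 len=6 : 8c cd cf 79 13 3b
[5] 0x06->0x18 len=5 : af 78 9b 8c cd
query mem[0x03]=0xcb, mem[0x1e]=0xd5, mem[0x11]=0xc1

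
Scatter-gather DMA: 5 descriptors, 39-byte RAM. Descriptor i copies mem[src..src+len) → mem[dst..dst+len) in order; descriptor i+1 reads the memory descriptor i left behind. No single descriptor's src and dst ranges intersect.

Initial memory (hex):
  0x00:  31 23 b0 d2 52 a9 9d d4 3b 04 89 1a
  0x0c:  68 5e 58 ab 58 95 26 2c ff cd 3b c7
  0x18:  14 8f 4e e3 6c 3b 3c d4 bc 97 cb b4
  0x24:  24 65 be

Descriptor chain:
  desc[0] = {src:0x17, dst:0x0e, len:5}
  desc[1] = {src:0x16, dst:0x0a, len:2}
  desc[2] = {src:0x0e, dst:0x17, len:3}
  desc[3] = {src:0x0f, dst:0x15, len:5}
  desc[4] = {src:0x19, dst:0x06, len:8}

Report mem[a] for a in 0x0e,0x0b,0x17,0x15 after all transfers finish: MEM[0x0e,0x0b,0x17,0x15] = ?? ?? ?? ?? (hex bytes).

#0 dst[0x0e+5] := {0xc7,0x14,0x8f,0x4e,0xe3}
#1 dst[0x0a+2] := {0x3b,0xc7}
#2 dst[0x17+3] := {0xc7,0x14,0x8f}
#3 dst[0x15+5] := {0x14,0x8f,0x4e,0xe3,0x2c}
#4 dst[0x06+8] := {0x2c,0x4e,0xe3,0x6c,0x3b,0x3c,0xd4,0xbc}
query mem[0x0e]=0xc7, mem[0x0b]=0x3c, mem[0x17]=0x4e, mem[0x15]=0x14

MEM[0x0e,0x0b,0x17,0x15] = c7 3c 4e 14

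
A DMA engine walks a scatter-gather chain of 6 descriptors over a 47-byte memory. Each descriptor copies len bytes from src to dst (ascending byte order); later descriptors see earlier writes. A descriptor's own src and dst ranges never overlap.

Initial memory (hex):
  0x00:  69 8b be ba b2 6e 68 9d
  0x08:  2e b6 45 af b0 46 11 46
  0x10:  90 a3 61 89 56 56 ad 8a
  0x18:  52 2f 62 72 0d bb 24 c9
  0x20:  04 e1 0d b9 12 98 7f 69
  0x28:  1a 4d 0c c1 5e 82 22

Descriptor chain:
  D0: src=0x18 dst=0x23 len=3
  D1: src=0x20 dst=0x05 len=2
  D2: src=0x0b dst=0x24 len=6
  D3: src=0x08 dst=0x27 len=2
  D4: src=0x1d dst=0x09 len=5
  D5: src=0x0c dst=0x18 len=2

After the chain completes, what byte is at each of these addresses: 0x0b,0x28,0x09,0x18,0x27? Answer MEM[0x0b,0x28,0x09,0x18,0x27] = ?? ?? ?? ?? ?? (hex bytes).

  after D0: wrote 3B at 0x23 = 522f62
  after D1: wrote 2B at 0x05 = 04e1
  after D2: wrote 6B at 0x24 = afb046114690
  after D3: wrote 2B at 0x27 = 2eb6
  after D4: wrote 5B at 0x09 = bb24c904e1
  after D5: wrote 2B at 0x18 = 04e1
query mem[0x0b]=0xc9, mem[0x28]=0xb6, mem[0x09]=0xbb, mem[0x18]=0x04, mem[0x27]=0x2e

MEM[0x0b,0x28,0x09,0x18,0x27] = c9 b6 bb 04 2e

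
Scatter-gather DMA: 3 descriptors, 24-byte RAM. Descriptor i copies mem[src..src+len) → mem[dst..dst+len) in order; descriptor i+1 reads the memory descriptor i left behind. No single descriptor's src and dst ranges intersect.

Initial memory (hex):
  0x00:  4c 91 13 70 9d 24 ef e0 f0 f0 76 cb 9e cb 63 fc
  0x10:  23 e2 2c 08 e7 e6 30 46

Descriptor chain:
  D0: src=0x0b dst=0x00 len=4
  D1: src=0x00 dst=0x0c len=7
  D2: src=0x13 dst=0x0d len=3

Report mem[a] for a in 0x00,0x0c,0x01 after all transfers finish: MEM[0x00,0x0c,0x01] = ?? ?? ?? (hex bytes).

#0 dst[0x00+4] := {0xcb,0x9e,0xcb,0x63}
#1 dst[0x0c+7] := {0xcb,0x9e,0xcb,0x63,0x9d,0x24,0xef}
#2 dst[0x0d+3] := {0x08,0xe7,0xe6}
query mem[0x00]=0xcb, mem[0x0c]=0xcb, mem[0x01]=0x9e

MEM[0x00,0x0c,0x01] = cb cb 9e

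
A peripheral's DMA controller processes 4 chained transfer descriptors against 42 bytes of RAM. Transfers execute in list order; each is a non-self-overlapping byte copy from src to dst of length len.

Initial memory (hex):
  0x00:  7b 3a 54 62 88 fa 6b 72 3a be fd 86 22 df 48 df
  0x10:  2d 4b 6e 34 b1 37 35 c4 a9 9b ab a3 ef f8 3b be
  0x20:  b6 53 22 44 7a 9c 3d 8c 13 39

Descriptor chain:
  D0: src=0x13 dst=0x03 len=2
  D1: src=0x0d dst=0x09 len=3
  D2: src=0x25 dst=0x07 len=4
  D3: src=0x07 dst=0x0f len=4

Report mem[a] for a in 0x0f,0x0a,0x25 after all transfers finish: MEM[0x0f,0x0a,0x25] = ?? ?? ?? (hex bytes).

MEM[0x0f,0x0a,0x25] = 9c 13 9c

  after D0: wrote 2B at 0x03 = 34b1
  after D1: wrote 3B at 0x09 = df48df
  after D2: wrote 4B at 0x07 = 9c3d8c13
  after D3: wrote 4B at 0x0f = 9c3d8c13
query mem[0x0f]=0x9c, mem[0x0a]=0x13, mem[0x25]=0x9c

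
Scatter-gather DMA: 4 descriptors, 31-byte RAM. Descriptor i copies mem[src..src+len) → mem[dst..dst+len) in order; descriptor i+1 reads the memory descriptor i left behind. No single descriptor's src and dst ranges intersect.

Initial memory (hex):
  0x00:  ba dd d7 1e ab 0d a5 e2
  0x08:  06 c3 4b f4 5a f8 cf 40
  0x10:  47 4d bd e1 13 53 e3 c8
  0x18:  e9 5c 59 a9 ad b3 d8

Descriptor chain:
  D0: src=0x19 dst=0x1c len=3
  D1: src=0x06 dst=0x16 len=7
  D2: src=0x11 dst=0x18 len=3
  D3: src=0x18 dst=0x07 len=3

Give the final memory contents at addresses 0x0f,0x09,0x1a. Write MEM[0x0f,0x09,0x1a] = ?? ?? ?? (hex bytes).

D0: mem[0x1c..0x1e] <- [5c 59 a9]
D1: mem[0x16..0x1c] <- [a5 e2 06 c3 4b f4 5a]
D2: mem[0x18..0x1a] <- [4d bd e1]
D3: mem[0x07..0x09] <- [4d bd e1]
query mem[0x0f]=0x40, mem[0x09]=0xe1, mem[0x1a]=0xe1

MEM[0x0f,0x09,0x1a] = 40 e1 e1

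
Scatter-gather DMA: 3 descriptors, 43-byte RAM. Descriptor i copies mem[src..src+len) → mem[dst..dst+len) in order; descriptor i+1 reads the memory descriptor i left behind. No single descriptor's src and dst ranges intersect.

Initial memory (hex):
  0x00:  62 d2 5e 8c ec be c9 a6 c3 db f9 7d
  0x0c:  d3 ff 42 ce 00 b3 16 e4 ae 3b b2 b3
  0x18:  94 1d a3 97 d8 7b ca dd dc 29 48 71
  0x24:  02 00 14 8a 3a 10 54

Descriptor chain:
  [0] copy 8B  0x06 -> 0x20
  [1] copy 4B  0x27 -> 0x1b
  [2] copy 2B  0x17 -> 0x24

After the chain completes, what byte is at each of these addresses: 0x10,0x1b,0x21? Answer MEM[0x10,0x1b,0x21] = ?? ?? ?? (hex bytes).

[0] 0x06->0x20 len=8 : c9 a6 c3 db f9 7d d3 ff
[1] 0x27->0x1b len=4 : ff 3a 10 54
[2] 0x17->0x24 len=2 : b3 94
query mem[0x10]=0x00, mem[0x1b]=0xff, mem[0x21]=0xa6

MEM[0x10,0x1b,0x21] = 00 ff a6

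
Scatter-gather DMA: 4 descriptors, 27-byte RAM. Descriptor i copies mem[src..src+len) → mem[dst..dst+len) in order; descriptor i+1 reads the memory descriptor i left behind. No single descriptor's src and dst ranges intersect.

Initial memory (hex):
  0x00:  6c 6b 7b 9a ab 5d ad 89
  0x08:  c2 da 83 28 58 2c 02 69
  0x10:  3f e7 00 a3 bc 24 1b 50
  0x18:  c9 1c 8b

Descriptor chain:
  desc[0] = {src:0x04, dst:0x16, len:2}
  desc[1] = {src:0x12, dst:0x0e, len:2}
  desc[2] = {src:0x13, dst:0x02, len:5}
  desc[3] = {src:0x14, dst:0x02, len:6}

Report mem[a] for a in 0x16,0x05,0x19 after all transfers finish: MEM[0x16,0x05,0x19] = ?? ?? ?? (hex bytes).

MEM[0x16,0x05,0x19] = ab 5d 1c

  after D0: wrote 2B at 0x16 = ab5d
  after D1: wrote 2B at 0x0e = 00a3
  after D2: wrote 5B at 0x02 = a3bc24ab5d
  after D3: wrote 6B at 0x02 = bc24ab5dc91c
query mem[0x16]=0xab, mem[0x05]=0x5d, mem[0x19]=0x1c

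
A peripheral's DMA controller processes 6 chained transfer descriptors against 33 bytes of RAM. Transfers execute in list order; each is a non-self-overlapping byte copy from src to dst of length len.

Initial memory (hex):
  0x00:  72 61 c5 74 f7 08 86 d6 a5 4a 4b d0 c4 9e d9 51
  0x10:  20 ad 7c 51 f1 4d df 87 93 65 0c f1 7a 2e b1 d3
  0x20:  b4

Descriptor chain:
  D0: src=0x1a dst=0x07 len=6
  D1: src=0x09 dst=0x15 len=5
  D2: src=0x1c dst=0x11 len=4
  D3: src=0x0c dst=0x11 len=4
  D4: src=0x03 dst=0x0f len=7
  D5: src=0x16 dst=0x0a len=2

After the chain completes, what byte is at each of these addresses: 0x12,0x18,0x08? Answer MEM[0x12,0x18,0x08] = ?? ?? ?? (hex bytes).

MEM[0x12,0x18,0x08] = 86 d3 f1

  after D0: wrote 6B at 0x07 = 0cf17a2eb1d3
  after D1: wrote 5B at 0x15 = 7a2eb1d39e
  after D2: wrote 4B at 0x11 = 7a2eb1d3
  after D3: wrote 4B at 0x11 = d39ed951
  after D4: wrote 7B at 0x0f = 74f708860cf17a
  after D5: wrote 2B at 0x0a = 2eb1
query mem[0x12]=0x86, mem[0x18]=0xd3, mem[0x08]=0xf1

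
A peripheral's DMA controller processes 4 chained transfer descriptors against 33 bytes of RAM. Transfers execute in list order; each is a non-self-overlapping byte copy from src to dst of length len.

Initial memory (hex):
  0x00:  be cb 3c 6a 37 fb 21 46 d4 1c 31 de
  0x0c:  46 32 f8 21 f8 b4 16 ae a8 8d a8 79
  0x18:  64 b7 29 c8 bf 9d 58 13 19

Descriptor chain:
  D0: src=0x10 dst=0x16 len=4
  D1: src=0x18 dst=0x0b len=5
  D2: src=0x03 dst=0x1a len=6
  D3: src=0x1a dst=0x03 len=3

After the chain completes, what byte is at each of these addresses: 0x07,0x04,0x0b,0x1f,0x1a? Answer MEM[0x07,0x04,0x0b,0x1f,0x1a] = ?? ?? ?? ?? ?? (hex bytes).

[0] 0x10->0x16 len=4 : f8 b4 16 ae
[1] 0x18->0x0b len=5 : 16 ae 29 c8 bf
[2] 0x03->0x1a len=6 : 6a 37 fb 21 46 d4
[3] 0x1a->0x03 len=3 : 6a 37 fb
query mem[0x07]=0x46, mem[0x04]=0x37, mem[0x0b]=0x16, mem[0x1f]=0xd4, mem[0x1a]=0x6a

MEM[0x07,0x04,0x0b,0x1f,0x1a] = 46 37 16 d4 6a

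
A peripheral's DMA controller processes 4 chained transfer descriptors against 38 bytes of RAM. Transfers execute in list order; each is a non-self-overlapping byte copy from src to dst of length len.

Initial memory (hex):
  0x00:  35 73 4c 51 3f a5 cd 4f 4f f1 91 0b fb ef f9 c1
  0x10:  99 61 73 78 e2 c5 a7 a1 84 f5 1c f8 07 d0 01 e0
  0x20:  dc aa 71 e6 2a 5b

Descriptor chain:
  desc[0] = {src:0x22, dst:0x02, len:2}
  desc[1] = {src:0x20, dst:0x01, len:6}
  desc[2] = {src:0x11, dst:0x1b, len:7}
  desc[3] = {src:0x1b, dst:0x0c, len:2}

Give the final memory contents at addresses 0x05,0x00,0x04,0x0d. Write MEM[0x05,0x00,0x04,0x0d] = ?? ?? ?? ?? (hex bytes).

MEM[0x05,0x00,0x04,0x0d] = 2a 35 e6 73

  after D0: wrote 2B at 0x02 = 71e6
  after D1: wrote 6B at 0x01 = dcaa71e62a5b
  after D2: wrote 7B at 0x1b = 617378e2c5a7a1
  after D3: wrote 2B at 0x0c = 6173
query mem[0x05]=0x2a, mem[0x00]=0x35, mem[0x04]=0xe6, mem[0x0d]=0x73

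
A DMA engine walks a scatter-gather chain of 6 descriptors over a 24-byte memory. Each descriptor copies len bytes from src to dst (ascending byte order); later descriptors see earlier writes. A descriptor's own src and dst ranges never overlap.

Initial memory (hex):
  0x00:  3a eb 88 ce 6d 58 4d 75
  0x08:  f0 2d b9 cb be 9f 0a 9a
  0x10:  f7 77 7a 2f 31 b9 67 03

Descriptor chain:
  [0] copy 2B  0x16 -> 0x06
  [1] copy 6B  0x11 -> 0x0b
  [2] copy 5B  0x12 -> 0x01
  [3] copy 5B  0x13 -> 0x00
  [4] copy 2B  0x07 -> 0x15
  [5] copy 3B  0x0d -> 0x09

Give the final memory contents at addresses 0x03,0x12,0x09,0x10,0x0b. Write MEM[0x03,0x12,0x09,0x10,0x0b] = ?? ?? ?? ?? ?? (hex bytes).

MEM[0x03,0x12,0x09,0x10,0x0b] = 67 7a 2f 67 b9

  after D0: wrote 2B at 0x06 = 6703
  after D1: wrote 6B at 0x0b = 777a2f31b967
  after D2: wrote 5B at 0x01 = 7a2f31b967
  after D3: wrote 5B at 0x00 = 2f31b96703
  after D4: wrote 2B at 0x15 = 03f0
  after D5: wrote 3B at 0x09 = 2f31b9
query mem[0x03]=0x67, mem[0x12]=0x7a, mem[0x09]=0x2f, mem[0x10]=0x67, mem[0x0b]=0xb9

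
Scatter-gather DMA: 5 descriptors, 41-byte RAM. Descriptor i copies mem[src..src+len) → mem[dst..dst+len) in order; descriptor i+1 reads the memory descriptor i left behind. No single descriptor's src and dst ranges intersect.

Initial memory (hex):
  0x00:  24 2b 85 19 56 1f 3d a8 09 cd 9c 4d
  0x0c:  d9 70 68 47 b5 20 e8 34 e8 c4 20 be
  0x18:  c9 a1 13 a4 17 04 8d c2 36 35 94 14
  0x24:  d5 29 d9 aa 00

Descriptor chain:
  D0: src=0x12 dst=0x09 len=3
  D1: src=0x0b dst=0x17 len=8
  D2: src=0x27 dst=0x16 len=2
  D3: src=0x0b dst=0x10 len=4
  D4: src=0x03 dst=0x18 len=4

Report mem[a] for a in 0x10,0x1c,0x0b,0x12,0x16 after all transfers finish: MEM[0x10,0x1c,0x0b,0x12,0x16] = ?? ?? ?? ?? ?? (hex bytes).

[0] 0x12->0x09 len=3 : e8 34 e8
[1] 0x0b->0x17 len=8 : e8 d9 70 68 47 b5 20 e8
[2] 0x27->0x16 len=2 : aa 00
[3] 0x0b->0x10 len=4 : e8 d9 70 68
[4] 0x03->0x18 len=4 : 19 56 1f 3d
query mem[0x10]=0xe8, mem[0x1c]=0xb5, mem[0x0b]=0xe8, mem[0x12]=0x70, mem[0x16]=0xaa

MEM[0x10,0x1c,0x0b,0x12,0x16] = e8 b5 e8 70 aa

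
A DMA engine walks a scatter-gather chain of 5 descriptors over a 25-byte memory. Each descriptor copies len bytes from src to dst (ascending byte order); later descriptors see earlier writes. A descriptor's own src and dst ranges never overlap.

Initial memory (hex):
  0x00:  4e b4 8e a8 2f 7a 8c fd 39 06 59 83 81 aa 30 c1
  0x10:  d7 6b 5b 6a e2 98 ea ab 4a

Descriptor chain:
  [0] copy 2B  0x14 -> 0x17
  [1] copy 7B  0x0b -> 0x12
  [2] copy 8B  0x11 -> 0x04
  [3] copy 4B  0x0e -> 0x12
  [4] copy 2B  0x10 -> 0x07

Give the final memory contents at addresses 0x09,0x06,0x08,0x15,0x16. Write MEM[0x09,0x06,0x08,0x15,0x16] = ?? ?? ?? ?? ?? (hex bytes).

MEM[0x09,0x06,0x08,0x15,0x16] = c1 81 6b 6b c1

#0 dst[0x17+2] := {0xe2,0x98}
#1 dst[0x12+7] := {0x83,0x81,0xaa,0x30,0xc1,0xd7,0x6b}
#2 dst[0x04+8] := {0x6b,0x83,0x81,0xaa,0x30,0xc1,0xd7,0x6b}
#3 dst[0x12+4] := {0x30,0xc1,0xd7,0x6b}
#4 dst[0x07+2] := {0xd7,0x6b}
query mem[0x09]=0xc1, mem[0x06]=0x81, mem[0x08]=0x6b, mem[0x15]=0x6b, mem[0x16]=0xc1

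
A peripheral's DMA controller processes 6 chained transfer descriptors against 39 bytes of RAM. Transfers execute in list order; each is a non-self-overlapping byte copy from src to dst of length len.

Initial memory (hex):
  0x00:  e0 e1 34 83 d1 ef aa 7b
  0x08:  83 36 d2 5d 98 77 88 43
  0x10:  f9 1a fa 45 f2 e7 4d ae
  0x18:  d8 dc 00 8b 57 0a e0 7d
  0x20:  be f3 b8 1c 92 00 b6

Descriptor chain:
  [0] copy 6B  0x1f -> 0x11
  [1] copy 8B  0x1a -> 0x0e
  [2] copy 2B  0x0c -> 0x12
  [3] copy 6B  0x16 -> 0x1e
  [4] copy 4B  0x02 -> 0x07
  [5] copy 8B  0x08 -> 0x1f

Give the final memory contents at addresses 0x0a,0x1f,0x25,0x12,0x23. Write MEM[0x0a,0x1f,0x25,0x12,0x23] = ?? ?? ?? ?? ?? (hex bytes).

MEM[0x0a,0x1f,0x25,0x12,0x23] = ef 83 00 98 98

#0 dst[0x11+6] := {0x7d,0xbe,0xf3,0xb8,0x1c,0x92}
#1 dst[0x0e+8] := {0x00,0x8b,0x57,0x0a,0xe0,0x7d,0xbe,0xf3}
#2 dst[0x12+2] := {0x98,0x77}
#3 dst[0x1e+6] := {0x92,0xae,0xd8,0xdc,0x00,0x8b}
#4 dst[0x07+4] := {0x34,0x83,0xd1,0xef}
#5 dst[0x1f+8] := {0x83,0xd1,0xef,0x5d,0x98,0x77,0x00,0x8b}
query mem[0x0a]=0xef, mem[0x1f]=0x83, mem[0x25]=0x00, mem[0x12]=0x98, mem[0x23]=0x98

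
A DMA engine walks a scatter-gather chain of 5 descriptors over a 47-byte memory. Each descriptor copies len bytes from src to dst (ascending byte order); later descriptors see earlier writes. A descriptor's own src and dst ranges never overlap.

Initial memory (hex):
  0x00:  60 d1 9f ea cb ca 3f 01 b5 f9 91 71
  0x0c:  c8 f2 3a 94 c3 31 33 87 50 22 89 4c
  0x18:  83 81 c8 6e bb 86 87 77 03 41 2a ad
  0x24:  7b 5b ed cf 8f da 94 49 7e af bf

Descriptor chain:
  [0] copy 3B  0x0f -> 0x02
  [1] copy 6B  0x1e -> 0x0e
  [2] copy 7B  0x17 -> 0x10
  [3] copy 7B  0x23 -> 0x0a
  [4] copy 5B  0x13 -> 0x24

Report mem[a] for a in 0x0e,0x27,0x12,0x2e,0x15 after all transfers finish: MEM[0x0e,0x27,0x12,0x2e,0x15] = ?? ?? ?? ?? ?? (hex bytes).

#0 dst[0x02+3] := {0x94,0xc3,0x31}
#1 dst[0x0e+6] := {0x87,0x77,0x03,0x41,0x2a,0xad}
#2 dst[0x10+7] := {0x4c,0x83,0x81,0xc8,0x6e,0xbb,0x86}
#3 dst[0x0a+7] := {0xad,0x7b,0x5b,0xed,0xcf,0x8f,0xda}
#4 dst[0x24+5] := {0xc8,0x6e,0xbb,0x86,0x4c}
query mem[0x0e]=0xcf, mem[0x27]=0x86, mem[0x12]=0x81, mem[0x2e]=0xbf, mem[0x15]=0xbb

MEM[0x0e,0x27,0x12,0x2e,0x15] = cf 86 81 bf bb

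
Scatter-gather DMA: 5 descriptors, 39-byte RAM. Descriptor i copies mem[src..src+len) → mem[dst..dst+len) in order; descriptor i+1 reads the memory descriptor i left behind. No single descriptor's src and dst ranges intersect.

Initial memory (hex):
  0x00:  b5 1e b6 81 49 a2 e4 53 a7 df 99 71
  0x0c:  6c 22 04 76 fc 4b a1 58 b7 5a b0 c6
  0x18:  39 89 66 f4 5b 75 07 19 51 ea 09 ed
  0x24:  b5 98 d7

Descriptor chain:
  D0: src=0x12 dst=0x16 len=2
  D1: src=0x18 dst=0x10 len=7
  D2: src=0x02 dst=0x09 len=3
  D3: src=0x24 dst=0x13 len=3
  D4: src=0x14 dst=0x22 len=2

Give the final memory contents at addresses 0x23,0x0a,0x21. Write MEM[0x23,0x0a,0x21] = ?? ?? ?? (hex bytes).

MEM[0x23,0x0a,0x21] = d7 81 ea

#0 dst[0x16+2] := {0xa1,0x58}
#1 dst[0x10+7] := {0x39,0x89,0x66,0xf4,0x5b,0x75,0x07}
#2 dst[0x09+3] := {0xb6,0x81,0x49}
#3 dst[0x13+3] := {0xb5,0x98,0xd7}
#4 dst[0x22+2] := {0x98,0xd7}
query mem[0x23]=0xd7, mem[0x0a]=0x81, mem[0x21]=0xea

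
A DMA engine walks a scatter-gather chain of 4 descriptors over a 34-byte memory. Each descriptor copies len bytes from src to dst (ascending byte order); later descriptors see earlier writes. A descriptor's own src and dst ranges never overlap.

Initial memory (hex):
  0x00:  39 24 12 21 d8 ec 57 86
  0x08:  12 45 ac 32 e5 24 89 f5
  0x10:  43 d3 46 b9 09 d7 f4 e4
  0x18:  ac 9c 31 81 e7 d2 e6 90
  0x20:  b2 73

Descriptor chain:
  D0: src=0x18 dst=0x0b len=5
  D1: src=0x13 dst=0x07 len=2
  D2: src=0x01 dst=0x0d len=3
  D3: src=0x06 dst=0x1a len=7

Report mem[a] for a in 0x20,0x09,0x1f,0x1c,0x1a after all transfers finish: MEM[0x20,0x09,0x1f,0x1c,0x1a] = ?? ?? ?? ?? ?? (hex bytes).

  after D0: wrote 5B at 0x0b = ac9c3181e7
  after D1: wrote 2B at 0x07 = b909
  after D2: wrote 3B at 0x0d = 241221
  after D3: wrote 7B at 0x1a = 57b90945acac9c
query mem[0x20]=0x9c, mem[0x09]=0x45, mem[0x1f]=0xac, mem[0x1c]=0x09, mem[0x1a]=0x57

MEM[0x20,0x09,0x1f,0x1c,0x1a] = 9c 45 ac 09 57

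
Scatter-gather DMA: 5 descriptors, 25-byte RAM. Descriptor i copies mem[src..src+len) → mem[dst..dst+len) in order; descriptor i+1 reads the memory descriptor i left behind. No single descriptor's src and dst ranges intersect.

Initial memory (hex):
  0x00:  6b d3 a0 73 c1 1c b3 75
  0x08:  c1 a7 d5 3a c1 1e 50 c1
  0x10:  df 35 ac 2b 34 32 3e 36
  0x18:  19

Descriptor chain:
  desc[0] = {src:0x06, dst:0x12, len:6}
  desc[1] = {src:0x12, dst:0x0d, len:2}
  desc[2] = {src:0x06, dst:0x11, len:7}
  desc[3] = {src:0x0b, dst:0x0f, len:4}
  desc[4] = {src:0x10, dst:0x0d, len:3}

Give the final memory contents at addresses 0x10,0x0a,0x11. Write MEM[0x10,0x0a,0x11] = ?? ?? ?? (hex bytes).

MEM[0x10,0x0a,0x11] = c1 d5 b3

[0] 0x06->0x12 len=6 : b3 75 c1 a7 d5 3a
[1] 0x12->0x0d len=2 : b3 75
[2] 0x06->0x11 len=7 : b3 75 c1 a7 d5 3a c1
[3] 0x0b->0x0f len=4 : 3a c1 b3 75
[4] 0x10->0x0d len=3 : c1 b3 75
query mem[0x10]=0xc1, mem[0x0a]=0xd5, mem[0x11]=0xb3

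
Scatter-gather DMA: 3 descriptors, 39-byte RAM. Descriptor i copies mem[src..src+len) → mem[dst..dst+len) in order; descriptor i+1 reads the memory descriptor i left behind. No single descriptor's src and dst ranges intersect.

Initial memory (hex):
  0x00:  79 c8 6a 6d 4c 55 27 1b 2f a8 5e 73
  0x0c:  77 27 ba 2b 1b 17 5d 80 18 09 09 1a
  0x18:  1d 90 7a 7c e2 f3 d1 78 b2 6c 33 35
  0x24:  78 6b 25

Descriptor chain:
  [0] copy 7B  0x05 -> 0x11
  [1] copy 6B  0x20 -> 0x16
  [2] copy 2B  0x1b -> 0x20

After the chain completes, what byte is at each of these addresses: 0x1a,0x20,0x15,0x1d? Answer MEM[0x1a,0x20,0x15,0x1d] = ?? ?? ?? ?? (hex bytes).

  after D0: wrote 7B at 0x11 = 55271b2fa85e73
  after D1: wrote 6B at 0x16 = b26c3335786b
  after D2: wrote 2B at 0x20 = 6be2
query mem[0x1a]=0x78, mem[0x20]=0x6b, mem[0x15]=0xa8, mem[0x1d]=0xf3

MEM[0x1a,0x20,0x15,0x1d] = 78 6b a8 f3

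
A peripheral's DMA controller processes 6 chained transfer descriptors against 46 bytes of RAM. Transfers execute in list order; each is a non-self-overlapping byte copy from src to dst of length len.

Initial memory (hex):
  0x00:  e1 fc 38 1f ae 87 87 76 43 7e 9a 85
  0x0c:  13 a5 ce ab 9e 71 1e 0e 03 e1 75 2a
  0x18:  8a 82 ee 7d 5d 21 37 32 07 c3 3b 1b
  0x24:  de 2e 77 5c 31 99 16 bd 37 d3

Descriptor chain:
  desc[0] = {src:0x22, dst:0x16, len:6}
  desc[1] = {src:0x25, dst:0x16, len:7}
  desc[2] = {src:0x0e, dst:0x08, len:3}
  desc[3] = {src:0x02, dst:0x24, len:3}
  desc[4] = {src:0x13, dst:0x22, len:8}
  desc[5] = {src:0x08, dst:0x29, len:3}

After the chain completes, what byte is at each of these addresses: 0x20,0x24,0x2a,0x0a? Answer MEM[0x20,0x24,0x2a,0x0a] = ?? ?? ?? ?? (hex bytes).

  after D0: wrote 6B at 0x16 = 3b1bde2e775c
  after D1: wrote 7B at 0x16 = 2e775c319916bd
  after D2: wrote 3B at 0x08 = ceab9e
  after D3: wrote 3B at 0x24 = 381fae
  after D4: wrote 8B at 0x22 = 0e03e12e775c3199
  after D5: wrote 3B at 0x29 = ceab9e
query mem[0x20]=0x07, mem[0x24]=0xe1, mem[0x2a]=0xab, mem[0x0a]=0x9e

MEM[0x20,0x24,0x2a,0x0a] = 07 e1 ab 9e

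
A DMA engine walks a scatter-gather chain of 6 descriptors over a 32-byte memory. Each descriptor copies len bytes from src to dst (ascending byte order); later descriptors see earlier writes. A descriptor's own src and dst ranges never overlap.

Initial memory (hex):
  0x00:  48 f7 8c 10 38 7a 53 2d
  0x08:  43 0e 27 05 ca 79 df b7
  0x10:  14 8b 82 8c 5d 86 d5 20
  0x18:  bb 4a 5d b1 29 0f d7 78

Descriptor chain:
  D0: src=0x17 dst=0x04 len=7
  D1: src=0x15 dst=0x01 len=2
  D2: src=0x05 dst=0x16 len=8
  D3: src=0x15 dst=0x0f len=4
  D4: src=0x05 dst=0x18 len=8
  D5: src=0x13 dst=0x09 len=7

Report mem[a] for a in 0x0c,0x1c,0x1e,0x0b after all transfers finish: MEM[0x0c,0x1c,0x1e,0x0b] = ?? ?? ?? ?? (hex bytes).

  after D0: wrote 7B at 0x04 = 20bb4a5db1290f
  after D1: wrote 2B at 0x01 = 86d5
  after D2: wrote 8B at 0x16 = bb4a5db1290f05ca
  after D3: wrote 4B at 0x0f = 86bb4a5d
  after D4: wrote 8B at 0x18 = bb4a5db1290f05ca
  after D5: wrote 7B at 0x09 = 8c5d86bb4abb4a
query mem[0x0c]=0xbb, mem[0x1c]=0x29, mem[0x1e]=0x05, mem[0x0b]=0x86

MEM[0x0c,0x1c,0x1e,0x0b] = bb 29 05 86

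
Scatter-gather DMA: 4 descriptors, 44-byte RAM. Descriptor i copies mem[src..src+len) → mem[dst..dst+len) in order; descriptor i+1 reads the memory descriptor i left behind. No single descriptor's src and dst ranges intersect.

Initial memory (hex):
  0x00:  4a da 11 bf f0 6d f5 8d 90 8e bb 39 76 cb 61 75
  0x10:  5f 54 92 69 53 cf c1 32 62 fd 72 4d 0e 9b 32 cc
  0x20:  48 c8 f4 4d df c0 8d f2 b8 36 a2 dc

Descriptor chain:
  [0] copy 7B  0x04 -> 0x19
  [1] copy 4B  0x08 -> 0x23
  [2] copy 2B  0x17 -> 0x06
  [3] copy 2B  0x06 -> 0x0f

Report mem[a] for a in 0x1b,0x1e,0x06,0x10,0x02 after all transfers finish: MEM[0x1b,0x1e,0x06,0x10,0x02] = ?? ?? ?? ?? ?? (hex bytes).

MEM[0x1b,0x1e,0x06,0x10,0x02] = f5 8e 32 62 11

#0 dst[0x19+7] := {0xf0,0x6d,0xf5,0x8d,0x90,0x8e,0xbb}
#1 dst[0x23+4] := {0x90,0x8e,0xbb,0x39}
#2 dst[0x06+2] := {0x32,0x62}
#3 dst[0x0f+2] := {0x32,0x62}
query mem[0x1b]=0xf5, mem[0x1e]=0x8e, mem[0x06]=0x32, mem[0x10]=0x62, mem[0x02]=0x11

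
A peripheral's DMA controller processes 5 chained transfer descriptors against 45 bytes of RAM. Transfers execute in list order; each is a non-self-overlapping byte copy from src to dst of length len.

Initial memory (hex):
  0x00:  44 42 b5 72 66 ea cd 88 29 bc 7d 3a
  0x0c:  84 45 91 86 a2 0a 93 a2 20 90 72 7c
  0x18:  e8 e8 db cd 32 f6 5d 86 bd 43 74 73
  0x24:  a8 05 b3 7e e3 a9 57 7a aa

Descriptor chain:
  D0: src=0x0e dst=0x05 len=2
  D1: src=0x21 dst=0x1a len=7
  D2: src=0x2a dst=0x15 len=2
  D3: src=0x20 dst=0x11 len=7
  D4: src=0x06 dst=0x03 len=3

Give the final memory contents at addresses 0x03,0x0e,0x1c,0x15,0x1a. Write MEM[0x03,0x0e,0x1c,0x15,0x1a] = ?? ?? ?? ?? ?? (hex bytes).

D0: mem[0x05..0x06] <- [91 86]
D1: mem[0x1a..0x20] <- [43 74 73 a8 05 b3 7e]
D2: mem[0x15..0x16] <- [57 7a]
D3: mem[0x11..0x17] <- [7e 43 74 73 a8 05 b3]
D4: mem[0x03..0x05] <- [86 88 29]
query mem[0x03]=0x86, mem[0x0e]=0x91, mem[0x1c]=0x73, mem[0x15]=0xa8, mem[0x1a]=0x43

MEM[0x03,0x0e,0x1c,0x15,0x1a] = 86 91 73 a8 43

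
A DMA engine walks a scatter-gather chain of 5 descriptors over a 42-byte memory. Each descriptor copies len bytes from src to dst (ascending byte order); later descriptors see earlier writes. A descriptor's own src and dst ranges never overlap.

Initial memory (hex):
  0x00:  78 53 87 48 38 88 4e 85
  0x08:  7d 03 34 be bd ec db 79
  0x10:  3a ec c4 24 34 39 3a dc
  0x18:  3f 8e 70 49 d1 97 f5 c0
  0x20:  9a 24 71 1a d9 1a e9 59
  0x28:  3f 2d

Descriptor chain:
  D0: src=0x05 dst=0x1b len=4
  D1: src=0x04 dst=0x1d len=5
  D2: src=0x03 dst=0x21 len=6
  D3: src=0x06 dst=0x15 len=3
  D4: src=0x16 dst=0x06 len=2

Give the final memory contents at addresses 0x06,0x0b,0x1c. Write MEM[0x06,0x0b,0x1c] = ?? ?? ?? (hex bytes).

  after D0: wrote 4B at 0x1b = 884e857d
  after D1: wrote 5B at 0x1d = 38884e857d
  after D2: wrote 6B at 0x21 = 4838884e857d
  after D3: wrote 3B at 0x15 = 4e857d
  after D4: wrote 2B at 0x06 = 857d
query mem[0x06]=0x85, mem[0x0b]=0xbe, mem[0x1c]=0x4e

MEM[0x06,0x0b,0x1c] = 85 be 4e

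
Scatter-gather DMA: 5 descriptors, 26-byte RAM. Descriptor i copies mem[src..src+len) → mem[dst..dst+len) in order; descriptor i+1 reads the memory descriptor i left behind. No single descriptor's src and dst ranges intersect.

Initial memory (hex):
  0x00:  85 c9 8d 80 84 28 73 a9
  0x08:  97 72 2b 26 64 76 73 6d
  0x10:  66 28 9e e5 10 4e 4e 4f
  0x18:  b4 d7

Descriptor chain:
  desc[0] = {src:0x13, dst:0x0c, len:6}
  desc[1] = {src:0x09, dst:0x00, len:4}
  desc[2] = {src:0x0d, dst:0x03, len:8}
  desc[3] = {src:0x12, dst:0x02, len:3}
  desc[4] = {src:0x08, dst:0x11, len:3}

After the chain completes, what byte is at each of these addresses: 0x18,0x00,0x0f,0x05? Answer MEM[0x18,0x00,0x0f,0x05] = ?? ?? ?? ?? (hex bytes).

#0 dst[0x0c+6] := {0xe5,0x10,0x4e,0x4e,0x4f,0xb4}
#1 dst[0x00+4] := {0x72,0x2b,0x26,0xe5}
#2 dst[0x03+8] := {0x10,0x4e,0x4e,0x4f,0xb4,0x9e,0xe5,0x10}
#3 dst[0x02+3] := {0x9e,0xe5,0x10}
#4 dst[0x11+3] := {0x9e,0xe5,0x10}
query mem[0x18]=0xb4, mem[0x00]=0x72, mem[0x0f]=0x4e, mem[0x05]=0x4e

MEM[0x18,0x00,0x0f,0x05] = b4 72 4e 4e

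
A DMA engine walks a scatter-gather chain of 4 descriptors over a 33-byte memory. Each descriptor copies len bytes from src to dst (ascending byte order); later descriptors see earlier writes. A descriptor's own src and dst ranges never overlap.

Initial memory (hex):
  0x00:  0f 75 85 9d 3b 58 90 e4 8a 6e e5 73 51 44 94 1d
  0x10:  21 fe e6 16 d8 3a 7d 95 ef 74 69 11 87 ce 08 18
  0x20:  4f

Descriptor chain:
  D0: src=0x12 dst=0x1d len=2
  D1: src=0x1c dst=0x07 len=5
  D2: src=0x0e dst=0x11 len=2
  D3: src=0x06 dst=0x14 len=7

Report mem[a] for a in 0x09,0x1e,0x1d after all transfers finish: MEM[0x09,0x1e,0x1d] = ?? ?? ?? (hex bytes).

MEM[0x09,0x1e,0x1d] = 16 16 e6

D0: mem[0x1d..0x1e] <- [e6 16]
D1: mem[0x07..0x0b] <- [87 e6 16 18 4f]
D2: mem[0x11..0x12] <- [94 1d]
D3: mem[0x14..0x1a] <- [90 87 e6 16 18 4f 51]
query mem[0x09]=0x16, mem[0x1e]=0x16, mem[0x1d]=0xe6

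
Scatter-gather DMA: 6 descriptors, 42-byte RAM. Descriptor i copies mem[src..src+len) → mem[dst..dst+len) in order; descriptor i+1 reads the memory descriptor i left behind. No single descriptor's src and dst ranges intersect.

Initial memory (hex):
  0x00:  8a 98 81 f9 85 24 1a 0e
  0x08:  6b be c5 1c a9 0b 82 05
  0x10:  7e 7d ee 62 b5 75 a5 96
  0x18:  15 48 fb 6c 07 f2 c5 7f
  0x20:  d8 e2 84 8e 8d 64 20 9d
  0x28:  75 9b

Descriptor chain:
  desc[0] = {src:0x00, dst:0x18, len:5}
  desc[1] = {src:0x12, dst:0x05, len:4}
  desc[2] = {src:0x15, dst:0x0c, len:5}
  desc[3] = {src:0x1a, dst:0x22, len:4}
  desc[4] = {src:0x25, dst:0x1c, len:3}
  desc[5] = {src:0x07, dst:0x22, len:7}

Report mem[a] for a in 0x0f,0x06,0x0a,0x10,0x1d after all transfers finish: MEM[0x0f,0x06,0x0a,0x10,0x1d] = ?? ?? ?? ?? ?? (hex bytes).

[0] 0x00->0x18 len=5 : 8a 98 81 f9 85
[1] 0x12->0x05 len=4 : ee 62 b5 75
[2] 0x15->0x0c len=5 : 75 a5 96 8a 98
[3] 0x1a->0x22 len=4 : 81 f9 85 f2
[4] 0x25->0x1c len=3 : f2 20 9d
[5] 0x07->0x22 len=7 : b5 75 be c5 1c 75 a5
query mem[0x0f]=0x8a, mem[0x06]=0x62, mem[0x0a]=0xc5, mem[0x10]=0x98, mem[0x1d]=0x20

MEM[0x0f,0x06,0x0a,0x10,0x1d] = 8a 62 c5 98 20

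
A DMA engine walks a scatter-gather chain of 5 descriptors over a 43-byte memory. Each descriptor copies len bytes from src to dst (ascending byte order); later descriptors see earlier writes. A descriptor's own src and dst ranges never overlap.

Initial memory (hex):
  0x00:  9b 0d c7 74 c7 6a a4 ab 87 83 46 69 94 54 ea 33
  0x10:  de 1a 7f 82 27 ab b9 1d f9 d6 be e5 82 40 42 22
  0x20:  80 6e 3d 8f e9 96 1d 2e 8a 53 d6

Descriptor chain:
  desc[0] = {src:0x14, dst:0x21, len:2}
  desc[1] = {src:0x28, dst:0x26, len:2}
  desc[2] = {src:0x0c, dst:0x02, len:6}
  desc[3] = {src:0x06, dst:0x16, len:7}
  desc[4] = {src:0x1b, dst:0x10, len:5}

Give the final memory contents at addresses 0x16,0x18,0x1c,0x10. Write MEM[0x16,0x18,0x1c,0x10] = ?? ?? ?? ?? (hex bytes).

[0] 0x14->0x21 len=2 : 27 ab
[1] 0x28->0x26 len=2 : 8a 53
[2] 0x0c->0x02 len=6 : 94 54 ea 33 de 1a
[3] 0x06->0x16 len=7 : de 1a 87 83 46 69 94
[4] 0x1b->0x10 len=5 : 69 94 40 42 22
query mem[0x16]=0xde, mem[0x18]=0x87, mem[0x1c]=0x94, mem[0x10]=0x69

MEM[0x16,0x18,0x1c,0x10] = de 87 94 69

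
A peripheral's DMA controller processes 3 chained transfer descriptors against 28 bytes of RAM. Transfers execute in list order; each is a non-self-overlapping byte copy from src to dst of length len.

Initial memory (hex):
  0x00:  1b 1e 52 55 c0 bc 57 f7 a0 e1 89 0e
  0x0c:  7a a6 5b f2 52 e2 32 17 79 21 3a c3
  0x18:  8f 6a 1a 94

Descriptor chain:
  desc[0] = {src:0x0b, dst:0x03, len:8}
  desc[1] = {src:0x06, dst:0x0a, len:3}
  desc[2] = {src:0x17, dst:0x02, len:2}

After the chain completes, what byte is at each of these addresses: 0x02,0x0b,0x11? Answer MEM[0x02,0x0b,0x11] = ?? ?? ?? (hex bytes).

  after D0: wrote 8B at 0x03 = 0e7aa65bf252e232
  after D1: wrote 3B at 0x0a = 5bf252
  after D2: wrote 2B at 0x02 = c38f
query mem[0x02]=0xc3, mem[0x0b]=0xf2, mem[0x11]=0xe2

MEM[0x02,0x0b,0x11] = c3 f2 e2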